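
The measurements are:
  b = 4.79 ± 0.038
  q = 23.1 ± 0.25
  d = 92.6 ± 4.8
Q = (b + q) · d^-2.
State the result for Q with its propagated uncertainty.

Let u = b + q = 27.9. δu = √(δb² + δq²) = √(0.00144 + 0.0625) = 0.253, so δu/u = 0.00907.
Q is then a monomial in u, d:
δQ/Q = √((δu/u)² + (-2·δd/d)²) = √(8.22e-05 + 0.0107) = 0.104
Q = 0.00325, so δQ = 0.104 × 0.00325 = 0.000338.

0.00325 ± 0.000338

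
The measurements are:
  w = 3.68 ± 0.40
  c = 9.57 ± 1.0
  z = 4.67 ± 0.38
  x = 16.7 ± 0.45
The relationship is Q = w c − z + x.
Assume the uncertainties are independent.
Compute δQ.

Let p = w·c = 35.2. δp/p = √((1·δw/w)² + (1·δc/c)²) = √(0.0118 + 0.0109) = 0.151, so δp = 5.31.
Q = p − z + x: δQ = √(δp² + δz² + δx²) = √(28.2 + 0.144 + 0.203) = 5.34

5.34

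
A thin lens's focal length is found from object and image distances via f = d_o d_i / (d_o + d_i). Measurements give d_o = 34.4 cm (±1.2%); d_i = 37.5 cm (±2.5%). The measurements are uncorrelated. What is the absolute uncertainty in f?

∂f/∂d_o = (d_i/(d_o+d_i))² = 0.272;  ∂f/∂d_i = (d_o/(d_o+d_i))² = 0.229
δf = √((∂f/∂d_o · δd_o)² + (∂f/∂d_i · δd_i)²) = √(0.0126 + 0.0461) = 0.242 cm

0.242 cm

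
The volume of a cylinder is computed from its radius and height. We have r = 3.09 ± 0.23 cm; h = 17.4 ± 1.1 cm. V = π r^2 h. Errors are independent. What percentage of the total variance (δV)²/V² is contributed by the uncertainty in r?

(δV/V)² = (2·δr/r)² + (1·δh/h)²
  r term: (2×0.0744)² = 0.0222
  h term: (1×0.0632)² = 0.00400
Total = 0.0262. Share from r = 0.0222/0.0262 = 0.847.

84.7%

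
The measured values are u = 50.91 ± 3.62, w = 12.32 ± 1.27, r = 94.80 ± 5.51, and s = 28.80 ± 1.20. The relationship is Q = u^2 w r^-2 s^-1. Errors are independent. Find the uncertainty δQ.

0.0265

Each factor contributes (exponent × relative error)² to (δQ/Q)²:
  (2·δu/u)² = (2×0.0711)² = 0.0202;  (1·δw/w)² = (1×0.103)² = 0.0106;  (-2·δr/r)² = (-2×0.0581)² = 0.0135;  (-1·δs/s)² = (-1×0.0417)² = 0.00174
δQ/Q = √(0.0461) = 0.215
Q = 0.1234, so δQ = 0.215 × 0.1234 = 0.0265.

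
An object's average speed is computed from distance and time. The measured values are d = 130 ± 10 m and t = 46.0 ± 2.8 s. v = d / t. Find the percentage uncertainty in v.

Since v is a product/quotient, work with relative uncertainties:
  (1·δd/d)² = (1×0.0769)² = 0.00592;  (-1·δt/t)² = (-1×0.0609)² = 0.00371
δv/v = √(0.00962) = 0.0981

9.81%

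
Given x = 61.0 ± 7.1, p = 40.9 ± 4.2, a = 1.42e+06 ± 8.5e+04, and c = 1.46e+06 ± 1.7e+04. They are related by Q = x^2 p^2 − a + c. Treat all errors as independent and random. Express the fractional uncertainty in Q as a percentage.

Let w = x^2·p^2 = 6.22e+06. δw/w = √((2·δx/x)² + (2·δp/p)²) = √(0.0542 + 0.0422) = 0.310, so δw = 1.93e+06.
Q = w − a + c: δQ = √(δw² + δa² + δc²) = √(3.73e+12 + 7.22e+09 + 2.89e+08) = 1.93e+06
Q = 6.26e+06, so δQ/Q = 1.93e+06/6.26e+06 = 0.309.

30.9%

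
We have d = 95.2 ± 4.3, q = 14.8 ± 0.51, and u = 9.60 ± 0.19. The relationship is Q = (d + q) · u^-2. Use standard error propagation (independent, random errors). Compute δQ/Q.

0.0558

Let w = d + q = 110. δw = √(δd² + δq²) = √(18.5 + 0.260) = 4.33, so δw/w = 0.0394.
Q is then a monomial in w, u:
δQ/Q = √((δw/w)² + (-2·δu/u)²) = √(0.00155 + 0.00157) = 0.0558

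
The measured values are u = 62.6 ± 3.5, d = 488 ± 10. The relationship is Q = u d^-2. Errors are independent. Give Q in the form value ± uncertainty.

(2.63 ± 0.182) × 10^-4

Products/powers → add relative errors in quadrature, weighted by exponent:
  (1·δu/u)² = (1×0.0559)² = 0.00313;  (-2·δd/d)² = (-2×0.0205)² = 0.00168
δQ/Q = √(0.00481) = 0.0693
Q = 0.000263, so δQ = 0.0693 × 0.000263 = 1.82e-05.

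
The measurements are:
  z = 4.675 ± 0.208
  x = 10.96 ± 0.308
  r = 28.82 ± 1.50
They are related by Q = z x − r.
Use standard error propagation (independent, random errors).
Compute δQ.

Let p = z·x = 51.24. δp/p = √((1·δz/z)² + (1·δx/x)²) = √(0.00198 + 0.000790) = 0.0526, so δp = 2.70.
Q = p − r: δQ = √(δp² + δr²) = √(7.27 + 2.25) = 3.09

3.09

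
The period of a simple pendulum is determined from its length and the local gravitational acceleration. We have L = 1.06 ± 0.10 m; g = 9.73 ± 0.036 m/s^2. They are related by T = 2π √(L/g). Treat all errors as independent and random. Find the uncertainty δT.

Products/powers → add relative errors in quadrature, weighted by exponent:
  (½·δL/L)² = (0.5×0.0943)² = 0.00222;  (−½·δg/g)² = (-0.5×0.00370)² = 3.42e-06
δT/T = √(0.00223) = 0.0472
T = 2.07 s, so δT = 0.0472 × 2.07 = 0.0979 s.

0.0979 s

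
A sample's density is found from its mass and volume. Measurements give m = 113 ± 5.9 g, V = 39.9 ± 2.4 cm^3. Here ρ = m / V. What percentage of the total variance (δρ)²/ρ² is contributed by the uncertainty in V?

57.0%

(δρ/ρ)² = (1·δm/m)² + (-1·δV/V)²
  m term: (1×0.0522)² = 0.00273
  V term: (-1×0.0602)² = 0.00362
Total = 0.00634. Share from V = 0.00362/0.00634 = 0.570.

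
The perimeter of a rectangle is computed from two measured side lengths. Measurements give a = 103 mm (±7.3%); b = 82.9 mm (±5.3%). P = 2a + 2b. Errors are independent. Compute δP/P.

Sums and differences: (δP)² = Σ (cᵢ δxᵢ)².
  (2·δa)² = 226;  (2·δb)² = 77.2
δP = √(303) = 17.4 mm
P = 372 mm, so δP/P = 17.4/372 = 0.0468.

0.0468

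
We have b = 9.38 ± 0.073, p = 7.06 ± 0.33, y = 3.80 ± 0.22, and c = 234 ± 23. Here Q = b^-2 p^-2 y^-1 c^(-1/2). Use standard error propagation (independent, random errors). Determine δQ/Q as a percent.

12.1%

Since Q is a product/quotient, work with relative uncertainties:
  (-2·δb/b)² = (-2×0.00778)² = 0.000242;  (-2·δp/p)² = (-2×0.0467)² = 0.00874;  (-1·δy/y)² = (-1×0.0579)² = 0.00335;  (−½·δc/c)² = (-0.5×0.0983)² = 0.00242
δQ/Q = √(0.0147) = 0.121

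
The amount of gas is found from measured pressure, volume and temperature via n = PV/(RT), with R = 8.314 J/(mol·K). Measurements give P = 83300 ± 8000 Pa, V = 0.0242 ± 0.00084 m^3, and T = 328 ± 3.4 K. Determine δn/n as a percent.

10.3%

Each factor contributes (exponent × relative error)² to (δn/n)²:
  (1·δP/P)² = (1×0.0960)² = 0.00922;  (1·δV/V)² = (1×0.0347)² = 0.00120;  (-1·δT/T)² = (-1×0.0104)² = 0.000107
δn/n = √(0.0105) = 0.103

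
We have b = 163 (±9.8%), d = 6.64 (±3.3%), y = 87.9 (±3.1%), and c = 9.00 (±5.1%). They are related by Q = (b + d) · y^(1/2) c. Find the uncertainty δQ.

1550

Let u = b + d = 170. δu = √(δb² + δd²) = √(255 + 0.0480) = 16.0, so δu/u = 0.0942.
Q is then a monomial in u, y, c:
δQ/Q = √((δu/u)² + (½·δy/y)² + (1·δc/c)²) = √(0.00887 + 0.000240 + 0.00260) = 0.108
Q = 14300, so δQ = 0.108 × 14300 = 1550.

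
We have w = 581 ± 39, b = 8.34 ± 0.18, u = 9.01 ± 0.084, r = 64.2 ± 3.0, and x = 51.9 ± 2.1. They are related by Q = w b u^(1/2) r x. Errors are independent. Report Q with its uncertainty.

Each factor contributes (exponent × relative error)² to (δQ/Q)²:
  (1·δw/w)² = (1×0.0671)² = 0.00451;  (1·δb/b)² = (1×0.0216)² = 0.000466;  (½·δu/u)² = (0.5×0.00932)² = 2.17e-05;  (1·δr/r)² = (1×0.0467)² = 0.00218;  (1·δx/x)² = (1×0.0405)² = 0.00164
δQ/Q = √(0.00881) = 0.0939
Q = 4.85e+07, so δQ = 0.0939 × 4.85e+07 = 4.55e+06.

(4.85 ± 0.455) × 10^7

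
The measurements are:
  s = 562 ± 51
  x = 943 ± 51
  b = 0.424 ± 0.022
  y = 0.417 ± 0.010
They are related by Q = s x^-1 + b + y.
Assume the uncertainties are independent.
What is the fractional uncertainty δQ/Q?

Let p = s·x^-1 = 0.596. δp/p = √((1·δs/s)² + (-1·δx/x)²) = √(0.00824 + 0.00292) = 0.106, so δp = 0.0630.
Q = p + b + y: δQ = √(δp² + δb² + δy²) = √(0.00396 + 0.000484 + 0.000100) = 0.0674
Q = 1.44, so δQ/Q = 0.0674/1.44 = 0.0469.

0.0469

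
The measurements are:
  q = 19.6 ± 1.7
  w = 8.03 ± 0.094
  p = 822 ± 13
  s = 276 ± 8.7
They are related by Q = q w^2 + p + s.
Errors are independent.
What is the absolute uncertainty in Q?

Let h = q·w^2 = 1260. δh/h = √((1·δq/q)² + (2·δw/w)²) = √(0.00752 + 0.000548) = 0.0898, so δh = 114.
Q = h + p + s: δQ = √(δh² + δp² + δs²) = √(12900 + 169 + 75.7) = 115

115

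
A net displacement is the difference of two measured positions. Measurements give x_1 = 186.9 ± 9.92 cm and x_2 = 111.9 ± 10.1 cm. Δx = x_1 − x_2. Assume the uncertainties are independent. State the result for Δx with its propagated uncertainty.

75.00 ± 14.2 cm

For a sum/difference, combine absolute errors in quadrature:
  (δx_1)² = 98.4;  (δx_2)² = 102
δΔx = √(200) = 14.2 cm
Δx = 75.00 cm.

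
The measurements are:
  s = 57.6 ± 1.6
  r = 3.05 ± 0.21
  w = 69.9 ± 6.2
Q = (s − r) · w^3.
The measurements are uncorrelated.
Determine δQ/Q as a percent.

26.8%

Let u = s − r = 54.6. δu = √(δs² + δr²) = √(2.56 + 0.0441) = 1.61, so δu/u = 0.0296.
Q is then a monomial in u, w:
δQ/Q = √((δu/u)² + (3·δw/w)²) = √(0.000875 + 0.0708) = 0.268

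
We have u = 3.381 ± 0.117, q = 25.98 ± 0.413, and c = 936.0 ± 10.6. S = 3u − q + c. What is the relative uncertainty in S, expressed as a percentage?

1.15%

Sums and differences: (δS)² = Σ (cᵢ δxᵢ)².
  (3·δu)² = 0.123;  (δq)² = 0.171;  (δc)² = 112
δS = √(113) = 10.6
S = 920.2, so δS/S = 10.6/920.2 = 0.0115.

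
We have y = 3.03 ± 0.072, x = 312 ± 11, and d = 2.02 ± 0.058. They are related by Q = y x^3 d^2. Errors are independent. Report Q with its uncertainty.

Relative error in a monomial: (δQ/Q)² = Σ (nᵢ · δxᵢ/xᵢ)².
  (1·δy/y)² = (1×0.0238)² = 0.000565;  (3·δx/x)² = (3×0.0353)² = 0.0112;  (2·δd/d)² = (2×0.0287)² = 0.00330
δQ/Q = √(0.0150) = 0.123
Q = 3.75e+08, so δQ = 0.123 × 3.75e+08 = 4.61e+07.

(3.75 ± 0.461) × 10^8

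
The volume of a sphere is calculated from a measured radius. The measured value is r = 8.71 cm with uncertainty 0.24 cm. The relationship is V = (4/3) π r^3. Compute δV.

229 cm^3

Since V is a product/quotient, work with relative uncertainties:
  (3·δr/r)² = (3×0.0276)² = 0.00683
δV/V = √(0.00683) = 0.0827
V = 2770 cm^3, so δV = 0.0827 × 2770 = 229 cm^3.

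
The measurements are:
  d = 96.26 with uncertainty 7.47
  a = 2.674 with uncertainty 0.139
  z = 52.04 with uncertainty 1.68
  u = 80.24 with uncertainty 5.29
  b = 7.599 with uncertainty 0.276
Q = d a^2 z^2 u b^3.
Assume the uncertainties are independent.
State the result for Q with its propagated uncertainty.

For a monomial Q ∝ d, a^2, z^2, u, b^3, fractional errors add in quadrature:
  (1·δd/d)² = (1×0.0776)² = 0.00602;  (2·δa/a)² = (2×0.0520)² = 0.0108;  (2·δz/z)² = (2×0.0323)² = 0.00417;  (1·δu/u)² = (1×0.0659)² = 0.00435;  (3·δb/b)² = (3×0.0363)² = 0.0119
δQ/Q = √(0.0372) = 0.193
Q = 6.563e+10, so δQ = 0.193 × 6.563e+10 = 1.27e+10.

(6.563 ± 1.27) × 10^10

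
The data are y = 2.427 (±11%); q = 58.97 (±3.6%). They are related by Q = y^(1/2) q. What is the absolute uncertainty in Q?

Each factor contributes (exponent × relative error)² to (δQ/Q)²:
  (½·δy/y)² = (0.5×0.110)² = 0.00302;  (1·δq/q)² = (1×0.0360)² = 0.00130
δQ/Q = √(0.00432) = 0.0657
Q = 91.87, so δQ = 0.0657 × 91.87 = 6.04.

6.04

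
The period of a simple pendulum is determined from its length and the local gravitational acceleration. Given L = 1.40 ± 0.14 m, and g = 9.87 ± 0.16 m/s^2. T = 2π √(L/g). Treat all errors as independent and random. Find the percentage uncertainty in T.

5.07%

Products/powers → add relative errors in quadrature, weighted by exponent:
  (½·δL/L)² = (0.5×0.100)² = 0.00250;  (−½·δg/g)² = (-0.5×0.0162)² = 6.57e-05
δT/T = √(0.00257) = 0.0507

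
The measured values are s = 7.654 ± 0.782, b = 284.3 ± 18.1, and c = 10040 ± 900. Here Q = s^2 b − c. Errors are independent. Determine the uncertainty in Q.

Let p = s^2·b = 16660. δp/p = √((2·δs/s)² + (1·δb/b)²) = √(0.0418 + 0.00405) = 0.214, so δp = 3560.
Q = p − c: δQ = √(δp² + δc²) = √(1.27e+07 + 8.1e+05) = 3680

3680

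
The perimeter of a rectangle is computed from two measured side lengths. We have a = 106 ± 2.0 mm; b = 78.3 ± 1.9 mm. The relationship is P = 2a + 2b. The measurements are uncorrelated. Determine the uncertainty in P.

5.52 mm

Sums and differences: (δP)² = Σ (cᵢ δxᵢ)².
  (2·δa)² = 16.0;  (2·δb)² = 14.4
δP = √(30.4) = 5.52 mm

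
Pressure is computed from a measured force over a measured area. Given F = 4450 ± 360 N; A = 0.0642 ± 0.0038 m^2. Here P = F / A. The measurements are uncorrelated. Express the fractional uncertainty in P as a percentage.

10.0%

P is a product of powers, so relative uncertainties combine in quadrature:
  (1·δF/F)² = (1×0.0809)² = 0.00654;  (-1·δA/A)² = (-1×0.0592)² = 0.00350
δP/P = √(0.0100) = 0.100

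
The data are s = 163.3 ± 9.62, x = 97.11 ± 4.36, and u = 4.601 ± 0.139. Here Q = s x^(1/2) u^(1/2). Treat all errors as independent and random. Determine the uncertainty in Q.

Each factor contributes (exponent × relative error)² to (δQ/Q)²:
  (1·δs/s)² = (1×0.0589)² = 0.00347;  (½·δx/x)² = (0.5×0.0449)² = 0.000504;  (½·δu/u)² = (0.5×0.0302)² = 0.000228
δQ/Q = √(0.00420) = 0.0648
Q = 3452, so δQ = 0.0648 × 3452 = 224.

224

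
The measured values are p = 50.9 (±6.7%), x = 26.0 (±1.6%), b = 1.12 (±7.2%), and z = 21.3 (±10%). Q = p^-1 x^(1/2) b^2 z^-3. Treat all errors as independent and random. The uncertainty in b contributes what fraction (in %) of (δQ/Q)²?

(δQ/Q)² = (-1·δp/p)² + (½·δx/x)² + (2·δb/b)² + (-3·δz/z)²
  p term: (-1×0.0670)² = 0.00449
  x term: (0.5×0.0160)² = 6.4e-05
  b term: (2×0.0720)² = 0.0207
  z term: (-3×0.100)² = 0.0900
Total = 0.115. Share from b = 0.0207/0.115 = 0.180.

18.0%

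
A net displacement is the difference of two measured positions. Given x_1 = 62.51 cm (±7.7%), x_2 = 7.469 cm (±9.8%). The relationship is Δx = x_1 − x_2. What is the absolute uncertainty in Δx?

4.87 cm

For a sum/difference, combine absolute errors in quadrature:
  (δx_1)² = 23.2;  (δx_2)² = 0.536
δΔx = √(23.7) = 4.87 cm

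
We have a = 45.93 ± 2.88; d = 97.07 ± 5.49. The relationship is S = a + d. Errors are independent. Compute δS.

6.20

Absolute uncertainties add in quadrature for a linear combination:
  (δa)² = 8.29;  (δd)² = 30.1
δS = √(38.4) = 6.20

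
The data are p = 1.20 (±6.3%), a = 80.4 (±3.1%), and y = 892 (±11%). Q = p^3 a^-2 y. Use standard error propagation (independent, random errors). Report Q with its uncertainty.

Each factor contributes (exponent × relative error)² to (δQ/Q)²:
  (3·δp/p)² = (3×0.0630)² = 0.0357;  (-2·δa/a)² = (-2×0.0310)² = 0.00384;  (1·δy/y)² = (1×0.110)² = 0.0121
δQ/Q = √(0.0517) = 0.227
Q = 0.238, so δQ = 0.227 × 0.238 = 0.0542.

0.238 ± 0.0542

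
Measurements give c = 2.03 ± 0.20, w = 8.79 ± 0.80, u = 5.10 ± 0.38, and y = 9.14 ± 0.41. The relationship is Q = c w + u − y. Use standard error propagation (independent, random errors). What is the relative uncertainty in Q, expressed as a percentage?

17.8%

Let p = c·w = 17.8. δp/p = √((1·δc/c)² + (1·δw/w)²) = √(0.00971 + 0.00828) = 0.134, so δp = 2.39.
Q = p + u − y: δQ = √(δp² + δu² + δy²) = √(5.73 + 0.144 + 0.168) = 2.46
Q = 13.8, so δQ/Q = 2.46/13.8 = 0.178.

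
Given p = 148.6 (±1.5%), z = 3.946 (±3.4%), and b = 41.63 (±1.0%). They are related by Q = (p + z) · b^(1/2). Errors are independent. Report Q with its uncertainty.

Let u = p + z = 152.5. δu = √(δp² + δz²) = √(4.97 + 0.0180) = 2.23, so δu/u = 0.0146.
Q is then a monomial in u, b:
δQ/Q = √((δu/u)² + (½·δb/b)²) = √(0.000214 + 2.5e-05) = 0.0155
Q = 984.2, so δQ = 0.0155 × 984.2 = 15.2.

984.2 ± 15.2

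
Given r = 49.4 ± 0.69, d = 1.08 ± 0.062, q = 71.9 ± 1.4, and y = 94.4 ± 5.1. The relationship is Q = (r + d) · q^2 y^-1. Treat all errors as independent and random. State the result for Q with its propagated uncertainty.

2760 ± 188

Let u = r + d = 50.5. δu = √(δr² + δd²) = √(0.476 + 0.00384) = 0.693, so δu/u = 0.0137.
Q is then a monomial in u, q, y:
δQ/Q = √((δu/u)² + (2·δq/q)² + (-1·δy/y)²) = √(0.000188 + 0.00152 + 0.00292) = 0.0680
Q = 2760, so δQ = 0.0680 × 2760 = 188.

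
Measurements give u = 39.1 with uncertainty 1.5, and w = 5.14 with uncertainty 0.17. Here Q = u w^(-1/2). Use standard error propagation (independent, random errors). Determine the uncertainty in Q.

0.720

Since Q is a product/quotient, work with relative uncertainties:
  (1·δu/u)² = (1×0.0384)² = 0.00147;  (−½·δw/w)² = (-0.5×0.0331)² = 0.000273
δQ/Q = √(0.00175) = 0.0418
Q = 17.2, so δQ = 0.0418 × 17.2 = 0.720.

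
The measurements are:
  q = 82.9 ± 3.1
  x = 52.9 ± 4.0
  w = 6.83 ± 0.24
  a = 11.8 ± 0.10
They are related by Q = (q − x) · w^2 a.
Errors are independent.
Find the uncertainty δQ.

3020

Let u = q − x = 30.0. δu = √(δq² + δx²) = √(9.61 + 16.0) = 5.06, so δu/u = 0.169.
Q is then a monomial in u, w, a:
δQ/Q = √((δu/u)² + (2·δw/w)² + (1·δa/a)²) = √(0.0285 + 0.00494 + 7.18e-05) = 0.183
Q = 16500, so δQ = 0.183 × 16500 = 3020.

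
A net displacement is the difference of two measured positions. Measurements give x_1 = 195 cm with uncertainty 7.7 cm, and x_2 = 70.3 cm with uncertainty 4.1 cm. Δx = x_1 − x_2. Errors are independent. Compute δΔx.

8.72 cm

Δx is a linear combination, so absolute uncertainties add in quadrature:
  (δx_1)² = 59.3;  (δx_2)² = 16.8
δΔx = √(76.1) = 8.72 cm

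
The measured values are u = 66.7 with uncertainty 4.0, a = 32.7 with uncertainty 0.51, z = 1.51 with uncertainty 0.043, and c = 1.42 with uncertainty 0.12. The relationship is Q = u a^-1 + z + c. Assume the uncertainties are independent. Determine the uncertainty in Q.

Let p = u·a^-1 = 2.04. δp/p = √((1·δu/u)² + (-1·δa/a)²) = √(0.00360 + 0.000243) = 0.0620, so δp = 0.126.
Q = p + z + c: δQ = √(δp² + δz² + δc²) = √(0.0160 + 0.00185 + 0.0144) = 0.180

0.180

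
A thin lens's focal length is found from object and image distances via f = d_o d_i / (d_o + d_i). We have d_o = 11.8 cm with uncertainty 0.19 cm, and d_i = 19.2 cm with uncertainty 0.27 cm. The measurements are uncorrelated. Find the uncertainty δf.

∂f/∂d_o = (d_i/(d_o+d_i))² = 0.384;  ∂f/∂d_i = (d_o/(d_o+d_i))² = 0.145
δf = √((∂f/∂d_o · δd_o)² + (∂f/∂d_i · δd_i)²) = √(0.00531 + 0.00153) = 0.0827 cm

0.0827 cm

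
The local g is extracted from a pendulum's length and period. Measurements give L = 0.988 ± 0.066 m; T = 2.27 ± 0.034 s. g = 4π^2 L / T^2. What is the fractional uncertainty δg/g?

0.0732

Each factor contributes (exponent × relative error)² to (δg/g)²:
  (1·δL/L)² = (1×0.0668)² = 0.00446;  (-2·δT/T)² = (-2×0.0150)² = 0.000897
δg/g = √(0.00536) = 0.0732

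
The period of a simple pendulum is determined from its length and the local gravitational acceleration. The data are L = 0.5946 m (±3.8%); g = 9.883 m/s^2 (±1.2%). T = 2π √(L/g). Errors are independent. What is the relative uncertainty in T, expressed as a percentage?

For a monomial T ∝ L^(1/2), g^(-1/2), fractional errors add in quadrature:
  (½·δL/L)² = (0.5×0.0380)² = 0.000361;  (−½·δg/g)² = (-0.5×0.0120)² = 3.6e-05
δT/T = √(0.000397) = 0.0199

1.99%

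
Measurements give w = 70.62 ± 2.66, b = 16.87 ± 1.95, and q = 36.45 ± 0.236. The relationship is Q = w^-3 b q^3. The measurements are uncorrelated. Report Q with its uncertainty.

Each factor contributes (exponent × relative error)² to (δQ/Q)²:
  (-3·δw/w)² = (-3×0.0377)² = 0.0128;  (1·δb/b)² = (1×0.116)² = 0.0134;  (3·δq/q)² = (3×0.00647)² = 0.000377
δQ/Q = √(0.0265) = 0.163
Q = 2.320, so δQ = 0.163 × 2.320 = 0.378.

2.320 ± 0.378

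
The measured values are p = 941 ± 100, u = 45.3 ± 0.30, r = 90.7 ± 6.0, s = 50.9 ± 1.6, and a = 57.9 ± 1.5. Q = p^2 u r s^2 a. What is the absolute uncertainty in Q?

For a monomial Q ∝ p^2, u, r, s^2, a, fractional errors add in quadrature:
  (2·δp/p)² = (2×0.106)² = 0.0452;  (1·δu/u)² = (1×0.00662)² = 4.39e-05;  (1·δr/r)² = (1×0.0662)² = 0.00438;  (2·δs/s)² = (2×0.0314)² = 0.00395;  (1·δa/a)² = (1×0.0259)² = 0.000671
δQ/Q = √(0.0542) = 0.233
Q = 5.46e+14, so δQ = 0.233 × 5.46e+14 = 1.27e+14.

1.27e+14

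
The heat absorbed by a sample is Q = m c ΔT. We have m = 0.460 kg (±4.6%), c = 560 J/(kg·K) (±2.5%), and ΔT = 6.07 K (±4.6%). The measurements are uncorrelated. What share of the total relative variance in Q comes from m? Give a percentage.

(δQ/Q)² = (1·δm/m)² + (1·δc/c)² + (1·δΔT/ΔT)²
  m term: (1×0.0460)² = 0.00212
  c term: (1×0.0250)² = 0.000625
  ΔT term: (1×0.0460)² = 0.00212
Total = 0.00486. Share from m = 0.00212/0.00486 = 0.436.

43.6%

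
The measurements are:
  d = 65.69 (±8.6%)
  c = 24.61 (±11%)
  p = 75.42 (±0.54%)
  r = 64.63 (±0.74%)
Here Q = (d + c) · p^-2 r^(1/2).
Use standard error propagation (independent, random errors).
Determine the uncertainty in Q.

Let u = d + c = 90.30. δu = √(δd² + δc²) = √(31.9 + 7.33) = 6.26, so δu/u = 0.0694.
Q is then a monomial in u, p, r:
δQ/Q = √((δu/u)² + (-2·δp/p)² + (½·δr/r)²) = √(0.00481 + 0.000117 + 1.37e-05) = 0.0703
Q = 0.1276, so δQ = 0.0703 × 0.1276 = 0.00897.

0.00897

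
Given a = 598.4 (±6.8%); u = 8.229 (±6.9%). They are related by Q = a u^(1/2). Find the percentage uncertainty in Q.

7.63%

Products/powers → add relative errors in quadrature, weighted by exponent:
  (1·δa/a)² = (1×0.0680)² = 0.00462;  (½·δu/u)² = (0.5×0.0690)² = 0.00119
δQ/Q = √(0.00581) = 0.0763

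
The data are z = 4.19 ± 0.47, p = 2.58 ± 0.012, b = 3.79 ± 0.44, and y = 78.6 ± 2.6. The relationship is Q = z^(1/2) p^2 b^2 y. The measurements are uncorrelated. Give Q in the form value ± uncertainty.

Relative error in a monomial: (δQ/Q)² = Σ (nᵢ · δxᵢ/xᵢ)².
  (½·δz/z)² = (0.5×0.112)² = 0.00315;  (2·δp/p)² = (2×0.00465)² = 8.65e-05;  (2·δb/b)² = (2×0.116)² = 0.0539;  (1·δy/y)² = (1×0.0331)² = 0.00109
δQ/Q = √(0.0582) = 0.241
Q = 15400, so δQ = 0.241 × 15400 = 3710.

15400 ± 3710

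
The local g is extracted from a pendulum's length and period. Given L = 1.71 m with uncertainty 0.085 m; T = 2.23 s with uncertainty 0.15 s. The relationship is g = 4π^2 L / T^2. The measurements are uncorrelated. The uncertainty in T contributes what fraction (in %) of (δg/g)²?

88.0%

(δg/g)² = (1·δL/L)² + (-2·δT/T)²
  L term: (1×0.0497)² = 0.00247
  T term: (-2×0.0673)² = 0.0181
Total = 0.0206. Share from T = 0.0181/0.0206 = 0.880.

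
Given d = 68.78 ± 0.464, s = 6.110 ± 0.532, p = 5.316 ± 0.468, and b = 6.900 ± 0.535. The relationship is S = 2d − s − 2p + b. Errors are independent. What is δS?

For a sum/difference, combine absolute errors in quadrature:
  (2·δd)² = 0.861;  (δs)² = 0.283;  (2·δp)² = 0.876;  (δb)² = 0.286
δS = √(2.31) = 1.52

1.52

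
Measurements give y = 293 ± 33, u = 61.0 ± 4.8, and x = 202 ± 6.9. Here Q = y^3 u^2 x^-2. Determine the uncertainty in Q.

For a monomial Q ∝ y^3, u^2, x^-2, fractional errors add in quadrature:
  (3·δy/y)² = (3×0.113)² = 0.114;  (2·δu/u)² = (2×0.0787)² = 0.0248;  (-2·δx/x)² = (-2×0.0342)² = 0.00467
δQ/Q = √(0.144) = 0.379
Q = 2.29e+06, so δQ = 0.379 × 2.29e+06 = 8.69e+05.

8.69e+05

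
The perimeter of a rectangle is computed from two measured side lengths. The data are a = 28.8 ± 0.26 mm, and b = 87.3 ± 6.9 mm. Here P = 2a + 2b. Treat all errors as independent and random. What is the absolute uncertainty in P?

Each term contributes (cᵢ δxᵢ)² to (δP)²:
  (2·δa)² = 0.270;  (2·δb)² = 190
δP = √(191) = 13.8 mm

13.8 mm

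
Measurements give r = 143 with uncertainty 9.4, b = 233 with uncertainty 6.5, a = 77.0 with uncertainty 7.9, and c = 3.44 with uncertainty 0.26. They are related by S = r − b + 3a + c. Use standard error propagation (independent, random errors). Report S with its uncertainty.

144 ± 26.3

Sums and differences: (δS)² = Σ (cᵢ δxᵢ)².
  (δr)² = 88.4;  (δb)² = 42.2;  (3·δa)² = 562;  (δc)² = 0.0676
δS = √(692) = 26.3
S = 144.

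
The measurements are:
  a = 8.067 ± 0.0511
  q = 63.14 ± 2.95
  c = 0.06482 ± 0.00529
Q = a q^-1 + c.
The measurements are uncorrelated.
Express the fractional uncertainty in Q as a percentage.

Let p = a·q^-1 = 0.1278. δp/p = √((1·δa/a)² + (-1·δq/q)²) = √(4.01e-05 + 0.00218) = 0.0471, so δp = 0.00602.
Q = p + c: δQ = √(δp² + δc²) = √(3.63e-05 + 2.8e-05) = 0.00802
Q = 0.1926, so δQ/Q = 0.00802/0.1926 = 0.0416.

4.16%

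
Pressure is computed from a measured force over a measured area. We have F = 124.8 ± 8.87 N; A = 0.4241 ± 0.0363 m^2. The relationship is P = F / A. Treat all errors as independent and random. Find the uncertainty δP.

32.7 Pa

Each factor contributes (exponent × relative error)² to (δP/P)²:
  (1·δF/F)² = (1×0.0711)² = 0.00505;  (-1·δA/A)² = (-1×0.0856)² = 0.00733
δP/P = √(0.0124) = 0.111
P = 294.3 Pa, so δP = 0.111 × 294.3 = 32.7 Pa.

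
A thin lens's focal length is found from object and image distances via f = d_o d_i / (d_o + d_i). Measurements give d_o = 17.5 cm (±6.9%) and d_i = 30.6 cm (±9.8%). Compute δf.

∂f/∂d_o = (d_i/(d_o+d_i))² = 0.405;  ∂f/∂d_i = (d_o/(d_o+d_i))² = 0.132
δf = √((∂f/∂d_o · δd_o)² + (∂f/∂d_i · δd_i)²) = √(0.239 + 0.158) = 0.630 cm

0.630 cm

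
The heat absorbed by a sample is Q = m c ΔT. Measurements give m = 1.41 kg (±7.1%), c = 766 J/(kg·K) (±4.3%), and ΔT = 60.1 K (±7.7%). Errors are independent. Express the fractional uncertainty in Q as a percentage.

Since Q is a product/quotient, work with relative uncertainties:
  (1·δm/m)² = (1×0.0710)² = 0.00504;  (1·δc/c)² = (1×0.0430)² = 0.00185;  (1·δΔT/ΔT)² = (1×0.0770)² = 0.00593
δQ/Q = √(0.0128) = 0.113

11.3%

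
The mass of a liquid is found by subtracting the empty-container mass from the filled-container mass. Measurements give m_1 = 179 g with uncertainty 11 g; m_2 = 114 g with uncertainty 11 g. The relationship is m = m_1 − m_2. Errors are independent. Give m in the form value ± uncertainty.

Sums and differences: (δm)² = Σ (cᵢ δxᵢ)².
  (δm_1)² = 121;  (δm_2)² = 121
δm = √(242) = 15.6 g
m = 65.0 g.

65.0 ± 15.6 g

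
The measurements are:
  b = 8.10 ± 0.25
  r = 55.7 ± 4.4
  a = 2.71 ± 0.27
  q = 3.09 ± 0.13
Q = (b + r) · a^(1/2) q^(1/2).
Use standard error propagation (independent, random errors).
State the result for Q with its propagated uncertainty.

Let u = b + r = 63.8. δu = √(δb² + δr²) = √(0.0625 + 19.4) = 4.41, so δu/u = 0.0691.
Q is then a monomial in u, a, q:
δQ/Q = √((δu/u)² + (½·δa/a)² + (½·δq/q)²) = √(0.00477 + 0.00248 + 0.000442) = 0.0877
Q = 185, so δQ = 0.0877 × 185 = 16.2.

185 ± 16.2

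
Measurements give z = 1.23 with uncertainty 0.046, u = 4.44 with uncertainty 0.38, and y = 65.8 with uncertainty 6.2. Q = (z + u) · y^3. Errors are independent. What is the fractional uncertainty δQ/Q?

Let w = z + u = 5.67. δw = √(δz² + δu²) = √(0.00212 + 0.144) = 0.383, so δw/w = 0.0675.
Q is then a monomial in w, y:
δQ/Q = √((δw/w)² + (3·δy/y)²) = √(0.00456 + 0.0799) = 0.291

0.291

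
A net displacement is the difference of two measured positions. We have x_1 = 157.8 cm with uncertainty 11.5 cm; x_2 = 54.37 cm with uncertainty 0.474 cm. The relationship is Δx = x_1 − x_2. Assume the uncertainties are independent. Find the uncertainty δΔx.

11.5 cm

Sums and differences: (δΔx)² = Σ (cᵢ δxᵢ)².
  (δx_1)² = 132;  (δx_2)² = 0.225
δΔx = √(132) = 11.5 cm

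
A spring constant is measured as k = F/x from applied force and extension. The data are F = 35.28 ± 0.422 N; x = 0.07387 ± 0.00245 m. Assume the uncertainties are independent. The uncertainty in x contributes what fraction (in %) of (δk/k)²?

(δk/k)² = (1·δF/F)² + (-1·δx/x)²
  F term: (1×0.0120)² = 0.000143
  x term: (-1×0.0332)² = 0.00110
Total = 0.00124. Share from x = 0.00110/0.00124 = 0.885.

88.5%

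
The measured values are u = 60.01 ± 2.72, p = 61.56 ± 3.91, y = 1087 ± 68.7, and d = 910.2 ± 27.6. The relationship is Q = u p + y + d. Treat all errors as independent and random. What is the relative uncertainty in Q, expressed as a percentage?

Let w = u·p = 3694. δw/w = √((1·δu/u)² + (1·δp/p)²) = √(0.00205 + 0.00403) = 0.0780, so δw = 288.
Q = w + y + d: δQ = √(δw² + δy² + δd²) = √(83100 + 4720 + 762) = 298
Q = 5691, so δQ/Q = 298/5691 = 0.0523.

5.23%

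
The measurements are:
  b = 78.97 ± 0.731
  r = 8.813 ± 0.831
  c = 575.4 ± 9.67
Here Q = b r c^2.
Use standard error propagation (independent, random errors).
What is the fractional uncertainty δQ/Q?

0.101

Since Q is a product/quotient, work with relative uncertainties:
  (1·δb/b)² = (1×0.00926)² = 8.57e-05;  (1·δr/r)² = (1×0.0943)² = 0.00889;  (2·δc/c)² = (2×0.0168)² = 0.00113
δQ/Q = √(0.0101) = 0.101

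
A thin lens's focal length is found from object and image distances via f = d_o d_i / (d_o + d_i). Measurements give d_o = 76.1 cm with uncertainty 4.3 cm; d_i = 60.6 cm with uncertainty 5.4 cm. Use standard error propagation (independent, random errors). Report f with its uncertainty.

33.7 ± 1.87 cm

∂f/∂d_o = (d_i/(d_o+d_i))² = 0.197;  ∂f/∂d_i = (d_o/(d_o+d_i))² = 0.310
δf = √((∂f/∂d_o · δd_o)² + (∂f/∂d_i · δd_i)²) = √(0.714 + 2.80) = 1.87 cm
f = 33.7 cm.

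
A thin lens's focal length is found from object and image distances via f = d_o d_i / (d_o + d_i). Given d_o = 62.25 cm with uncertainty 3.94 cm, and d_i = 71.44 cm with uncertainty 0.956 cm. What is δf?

1.14 cm

∂f/∂d_o = (d_i/(d_o+d_i))² = 0.286;  ∂f/∂d_i = (d_o/(d_o+d_i))² = 0.217
δf = √((∂f/∂d_o · δd_o)² + (∂f/∂d_i · δd_i)²) = √(1.27 + 0.0430) = 1.14 cm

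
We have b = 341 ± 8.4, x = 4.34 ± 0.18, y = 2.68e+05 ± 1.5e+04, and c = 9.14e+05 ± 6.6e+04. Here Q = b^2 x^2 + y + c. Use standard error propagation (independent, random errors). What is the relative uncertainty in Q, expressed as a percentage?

6.58%

Let p = b^2·x^2 = 2.19e+06. δp/p = √((2·δb/b)² + (2·δx/x)²) = √(0.00243 + 0.00688) = 0.0965, so δp = 2.11e+05.
Q = p + y + c: δQ = √(δp² + δy² + δc²) = √(4.47e+10 + 2.25e+08 + 4.36e+09) = 2.22e+05
Q = 3.37e+06, so δQ/Q = 2.22e+05/3.37e+06 = 0.0658.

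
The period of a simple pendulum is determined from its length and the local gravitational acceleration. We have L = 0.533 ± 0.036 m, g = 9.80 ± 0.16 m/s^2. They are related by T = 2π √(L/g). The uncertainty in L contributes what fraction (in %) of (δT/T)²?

(δT/T)² = (½·δL/L)² + (−½·δg/g)²
  L term: (0.5×0.0675)² = 0.00114
  g term: (-0.5×0.0163)² = 6.66e-05
Total = 0.00121. Share from L = 0.00114/0.00121 = 0.945.

94.5%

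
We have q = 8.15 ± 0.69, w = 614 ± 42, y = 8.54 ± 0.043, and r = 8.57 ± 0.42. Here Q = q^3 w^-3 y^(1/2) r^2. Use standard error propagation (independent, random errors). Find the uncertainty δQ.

0.000171

Each factor contributes (exponent × relative error)² to (δQ/Q)²:
  (3·δq/q)² = (3×0.0847)² = 0.0645;  (-3·δw/w)² = (-3×0.0684)² = 0.0421;  (½·δy/y)² = (0.5×0.00504)² = 6.34e-06;  (2·δr/r)² = (2×0.0490)² = 0.00961
δQ/Q = √(0.116) = 0.341
Q = 0.000502, so δQ = 0.341 × 0.000502 = 0.000171.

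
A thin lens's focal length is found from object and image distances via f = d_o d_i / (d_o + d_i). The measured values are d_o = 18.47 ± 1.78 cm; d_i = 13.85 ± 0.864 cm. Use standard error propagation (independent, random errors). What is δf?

∂f/∂d_o = (d_i/(d_o+d_i))² = 0.184;  ∂f/∂d_i = (d_o/(d_o+d_i))² = 0.327
δf = √((∂f/∂d_o · δd_o)² + (∂f/∂d_i · δd_i)²) = √(0.107 + 0.0796) = 0.432 cm

0.432 cm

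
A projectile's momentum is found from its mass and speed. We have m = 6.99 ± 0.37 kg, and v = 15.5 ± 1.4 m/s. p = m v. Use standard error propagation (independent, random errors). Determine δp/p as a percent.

Since p is a product/quotient, work with relative uncertainties:
  (1·δm/m)² = (1×0.0529)² = 0.00280;  (1·δv/v)² = (1×0.0903)² = 0.00816
δp/p = √(0.0110) = 0.105

10.5%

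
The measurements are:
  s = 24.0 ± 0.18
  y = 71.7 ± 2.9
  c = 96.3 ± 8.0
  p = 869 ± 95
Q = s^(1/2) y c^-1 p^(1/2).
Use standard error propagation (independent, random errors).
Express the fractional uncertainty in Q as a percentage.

Since Q is a product/quotient, work with relative uncertainties:
  (½·δs/s)² = (0.5×0.00750)² = 1.41e-05;  (1·δy/y)² = (1×0.0404)² = 0.00164;  (-1·δc/c)² = (-1×0.0831)² = 0.00690;  (½·δp/p)² = (0.5×0.109)² = 0.00299
δQ/Q = √(0.0115) = 0.107

10.7%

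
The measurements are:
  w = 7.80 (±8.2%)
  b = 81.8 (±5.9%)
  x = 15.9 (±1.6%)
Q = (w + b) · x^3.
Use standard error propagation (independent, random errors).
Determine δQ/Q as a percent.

7.25%

Let u = w + b = 89.6. δu = √(δw² + δb²) = √(0.409 + 23.3) = 4.87, so δu/u = 0.0543.
Q is then a monomial in u, x:
δQ/Q = √((δu/u)² + (3·δx/x)²) = √(0.00295 + 0.00230) = 0.0725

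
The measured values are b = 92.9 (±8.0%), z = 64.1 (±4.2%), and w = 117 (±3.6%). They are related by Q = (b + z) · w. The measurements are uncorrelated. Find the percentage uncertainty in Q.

6.19%

Let u = b + z = 157. δu = √(δb² + δz²) = √(55.2 + 7.25) = 7.90, so δu/u = 0.0503.
Q is then a monomial in u, w:
δQ/Q = √((δu/u)² + (1·δw/w)²) = √(0.00253 + 0.00130) = 0.0619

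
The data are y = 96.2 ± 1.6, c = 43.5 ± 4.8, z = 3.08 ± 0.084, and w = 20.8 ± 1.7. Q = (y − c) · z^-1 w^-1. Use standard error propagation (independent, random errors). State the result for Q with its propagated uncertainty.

Let u = y − c = 52.7. δu = √(δy² + δc²) = √(2.56 + 23.0) = 5.06, so δu/u = 0.0960.
Q is then a monomial in u, z, w:
δQ/Q = √((δu/u)² + (-1·δz/z)² + (-1·δw/w)²) = √(0.00922 + 0.000744 + 0.00668) = 0.129
Q = 0.823, so δQ = 0.129 × 0.823 = 0.106.

0.823 ± 0.106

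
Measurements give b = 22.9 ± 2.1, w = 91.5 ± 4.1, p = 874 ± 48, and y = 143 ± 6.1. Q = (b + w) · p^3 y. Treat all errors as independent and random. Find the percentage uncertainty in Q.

Let u = b + w = 114. δu = √(δb² + δw²) = √(4.41 + 16.8) = 4.61, so δu/u = 0.0403.
Q is then a monomial in u, p, y:
δQ/Q = √((δu/u)² + (3·δp/p)² + (1·δy/y)²) = √(0.00162 + 0.0271 + 0.00182) = 0.175

17.5%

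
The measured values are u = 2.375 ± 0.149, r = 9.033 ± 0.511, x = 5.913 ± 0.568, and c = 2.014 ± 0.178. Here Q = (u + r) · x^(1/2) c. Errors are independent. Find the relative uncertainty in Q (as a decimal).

0.111

Let w = u + r = 11.41. δw = √(δu² + δr²) = √(0.0222 + 0.261) = 0.532, so δw/w = 0.0467.
Q is then a monomial in w, x, c:
δQ/Q = √((δw/w)² + (½·δx/x)² + (1·δc/c)²) = √(0.00218 + 0.00231 + 0.00781) = 0.111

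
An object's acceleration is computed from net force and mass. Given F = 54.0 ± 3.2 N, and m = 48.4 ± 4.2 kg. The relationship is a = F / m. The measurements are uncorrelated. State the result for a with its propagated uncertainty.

1.12 ± 0.117 m/s^2

a is a product of powers, so relative uncertainties combine in quadrature:
  (1·δF/F)² = (1×0.0593)² = 0.00351;  (-1·δm/m)² = (-1×0.0868)² = 0.00753
δa/a = √(0.0110) = 0.105
a = 1.12 m/s^2, so δa = 0.105 × 1.12 = 0.117 m/s^2.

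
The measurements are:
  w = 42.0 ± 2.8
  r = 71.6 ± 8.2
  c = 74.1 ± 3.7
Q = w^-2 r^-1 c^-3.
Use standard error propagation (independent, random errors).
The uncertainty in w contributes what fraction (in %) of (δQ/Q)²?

33.3%

(δQ/Q)² = (-2·δw/w)² + (-1·δr/r)² + (-3·δc/c)²
  w term: (-2×0.0667)² = 0.0178
  r term: (-1×0.115)² = 0.0131
  c term: (-3×0.0499)² = 0.0224
Total = 0.0533. Share from w = 0.0178/0.0533 = 0.333.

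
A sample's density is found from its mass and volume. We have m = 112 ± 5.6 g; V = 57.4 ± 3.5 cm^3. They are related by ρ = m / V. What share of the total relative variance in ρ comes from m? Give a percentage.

40.2%

(δρ/ρ)² = (1·δm/m)² + (-1·δV/V)²
  m term: (1×0.0500)² = 0.00250
  V term: (-1×0.0610)² = 0.00372
Total = 0.00622. Share from m = 0.00250/0.00622 = 0.402.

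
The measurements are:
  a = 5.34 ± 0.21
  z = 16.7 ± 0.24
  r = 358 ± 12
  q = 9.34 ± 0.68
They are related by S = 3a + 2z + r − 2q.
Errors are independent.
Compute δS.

For a sum/difference, combine absolute errors in quadrature:
  (3·δa)² = 0.397;  (2·δz)² = 0.230;  (δr)² = 144;  (2·δq)² = 1.85
δS = √(146) = 12.1

12.1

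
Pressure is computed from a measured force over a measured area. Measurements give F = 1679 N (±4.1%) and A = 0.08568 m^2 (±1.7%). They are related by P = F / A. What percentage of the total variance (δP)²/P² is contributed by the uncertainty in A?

(δP/P)² = (1·δF/F)² + (-1·δA/A)²
  F term: (1×0.0410)² = 0.00168
  A term: (-1×0.0170)² = 0.000289
Total = 0.00197. Share from A = 0.000289/0.00197 = 0.147.

14.7%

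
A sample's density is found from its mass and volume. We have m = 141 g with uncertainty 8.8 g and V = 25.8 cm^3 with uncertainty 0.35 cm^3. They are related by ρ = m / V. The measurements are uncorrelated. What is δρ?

ρ is a product of powers, so relative uncertainties combine in quadrature:
  (1·δm/m)² = (1×0.0624)² = 0.00390;  (-1·δV/V)² = (-1×0.0136)² = 0.000184
δρ/ρ = √(0.00408) = 0.0639
ρ = 5.47 g/cm^3, so δρ = 0.0639 × 5.47 = 0.349 g/cm^3.

0.349 g/cm^3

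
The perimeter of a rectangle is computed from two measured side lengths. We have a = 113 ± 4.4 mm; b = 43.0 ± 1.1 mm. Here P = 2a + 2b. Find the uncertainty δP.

9.07 mm

Each term contributes (cᵢ δxᵢ)² to (δP)²:
  (2·δa)² = 77.4;  (2·δb)² = 4.84
δP = √(82.3) = 9.07 mm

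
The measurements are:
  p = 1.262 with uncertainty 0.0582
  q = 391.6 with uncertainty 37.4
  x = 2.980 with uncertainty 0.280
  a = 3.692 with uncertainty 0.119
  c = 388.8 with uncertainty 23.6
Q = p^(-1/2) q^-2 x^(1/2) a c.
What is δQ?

Since Q is a product/quotient, work with relative uncertainties:
  (−½·δp/p)² = (-0.5×0.0461)² = 0.000532;  (-2·δq/q)² = (-2×0.0955)² = 0.0365;  (½·δx/x)² = (0.5×0.0940)² = 0.00221;  (1·δa/a)² = (1×0.0322)² = 0.00104;  (1·δc/c)² = (1×0.0607)² = 0.00368
δQ/Q = √(0.0439) = 0.210
Q = 0.01438, so δQ = 0.210 × 0.01438 = 0.00302.

0.00302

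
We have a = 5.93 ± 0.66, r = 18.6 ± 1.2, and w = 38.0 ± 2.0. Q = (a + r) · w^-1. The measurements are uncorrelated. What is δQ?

Let u = a + r = 24.5. δu = √(δa² + δr²) = √(0.436 + 1.44) = 1.37, so δu/u = 0.0558.
Q is then a monomial in u, w:
δQ/Q = √((δu/u)² + (-1·δw/w)²) = √(0.00312 + 0.00277) = 0.0767
Q = 0.646, so δQ = 0.0767 × 0.646 = 0.0495.

0.0495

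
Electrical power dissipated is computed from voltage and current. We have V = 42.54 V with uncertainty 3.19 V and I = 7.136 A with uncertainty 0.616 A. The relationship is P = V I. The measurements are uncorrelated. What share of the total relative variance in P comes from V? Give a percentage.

43.0%

(δP/P)² = (1·δV/V)² + (1·δI/I)²
  V term: (1×0.0750)² = 0.00562
  I term: (1×0.0863)² = 0.00745
Total = 0.0131. Share from V = 0.00562/0.0131 = 0.430.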